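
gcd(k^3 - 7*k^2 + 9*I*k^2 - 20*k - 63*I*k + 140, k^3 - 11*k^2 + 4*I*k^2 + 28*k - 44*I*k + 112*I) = k^2 + k*(-7 + 4*I) - 28*I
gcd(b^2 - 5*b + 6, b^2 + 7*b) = 1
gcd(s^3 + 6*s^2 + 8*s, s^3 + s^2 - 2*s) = s^2 + 2*s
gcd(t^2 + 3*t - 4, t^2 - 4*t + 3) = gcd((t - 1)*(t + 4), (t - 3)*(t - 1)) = t - 1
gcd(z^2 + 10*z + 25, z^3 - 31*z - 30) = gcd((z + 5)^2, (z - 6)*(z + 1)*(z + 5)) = z + 5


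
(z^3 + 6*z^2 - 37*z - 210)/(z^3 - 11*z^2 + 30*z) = (z^2 + 12*z + 35)/(z*(z - 5))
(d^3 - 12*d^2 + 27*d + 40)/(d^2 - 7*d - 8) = d - 5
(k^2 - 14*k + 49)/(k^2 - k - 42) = (k - 7)/(k + 6)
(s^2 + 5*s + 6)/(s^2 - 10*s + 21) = (s^2 + 5*s + 6)/(s^2 - 10*s + 21)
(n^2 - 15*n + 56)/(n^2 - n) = (n^2 - 15*n + 56)/(n*(n - 1))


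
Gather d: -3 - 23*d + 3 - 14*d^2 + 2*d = -14*d^2 - 21*d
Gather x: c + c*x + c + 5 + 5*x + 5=2*c + x*(c + 5) + 10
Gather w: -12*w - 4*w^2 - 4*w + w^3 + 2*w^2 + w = w^3 - 2*w^2 - 15*w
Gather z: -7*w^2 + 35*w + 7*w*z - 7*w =-7*w^2 + 7*w*z + 28*w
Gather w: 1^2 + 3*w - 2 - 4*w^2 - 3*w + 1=-4*w^2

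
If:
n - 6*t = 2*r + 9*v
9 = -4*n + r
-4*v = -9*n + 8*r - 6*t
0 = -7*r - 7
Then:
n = -5/2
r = -1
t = 257/156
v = -15/13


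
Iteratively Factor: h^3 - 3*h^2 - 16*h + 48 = (h - 4)*(h^2 + h - 12) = (h - 4)*(h - 3)*(h + 4)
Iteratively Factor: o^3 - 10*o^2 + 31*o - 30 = (o - 5)*(o^2 - 5*o + 6) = (o - 5)*(o - 3)*(o - 2)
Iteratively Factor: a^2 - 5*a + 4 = (a - 1)*(a - 4)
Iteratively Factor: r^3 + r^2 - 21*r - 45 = (r - 5)*(r^2 + 6*r + 9) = (r - 5)*(r + 3)*(r + 3)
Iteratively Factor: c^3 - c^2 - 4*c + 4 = (c - 1)*(c^2 - 4) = (c - 1)*(c + 2)*(c - 2)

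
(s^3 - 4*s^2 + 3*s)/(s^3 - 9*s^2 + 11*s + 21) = s*(s - 1)/(s^2 - 6*s - 7)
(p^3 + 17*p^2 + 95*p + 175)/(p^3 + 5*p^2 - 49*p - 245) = (p + 5)/(p - 7)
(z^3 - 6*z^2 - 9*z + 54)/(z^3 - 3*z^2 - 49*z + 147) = (z^2 - 3*z - 18)/(z^2 - 49)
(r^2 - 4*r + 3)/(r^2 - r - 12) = (-r^2 + 4*r - 3)/(-r^2 + r + 12)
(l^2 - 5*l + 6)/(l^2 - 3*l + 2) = (l - 3)/(l - 1)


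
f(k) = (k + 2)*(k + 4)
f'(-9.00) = -12.00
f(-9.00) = 35.00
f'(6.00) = 18.00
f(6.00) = 80.00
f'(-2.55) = 0.90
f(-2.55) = -0.80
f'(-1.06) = 3.88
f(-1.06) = 2.76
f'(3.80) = 13.60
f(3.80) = 45.24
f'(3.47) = 12.94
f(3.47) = 40.86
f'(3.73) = 13.46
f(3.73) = 44.29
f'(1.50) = 9.00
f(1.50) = 19.25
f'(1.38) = 8.76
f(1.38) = 18.18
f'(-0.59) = 4.82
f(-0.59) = 4.81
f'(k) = 2*k + 6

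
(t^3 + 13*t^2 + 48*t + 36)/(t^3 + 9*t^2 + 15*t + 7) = (t^2 + 12*t + 36)/(t^2 + 8*t + 7)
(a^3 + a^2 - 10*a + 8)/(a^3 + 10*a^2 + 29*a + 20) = (a^2 - 3*a + 2)/(a^2 + 6*a + 5)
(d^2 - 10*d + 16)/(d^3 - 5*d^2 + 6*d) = (d - 8)/(d*(d - 3))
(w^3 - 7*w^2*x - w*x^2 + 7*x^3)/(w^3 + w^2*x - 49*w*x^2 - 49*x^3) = (w - x)/(w + 7*x)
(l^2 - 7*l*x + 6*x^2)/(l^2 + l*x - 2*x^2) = (l - 6*x)/(l + 2*x)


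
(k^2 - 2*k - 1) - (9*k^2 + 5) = -8*k^2 - 2*k - 6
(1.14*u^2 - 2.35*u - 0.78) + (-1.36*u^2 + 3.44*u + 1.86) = -0.22*u^2 + 1.09*u + 1.08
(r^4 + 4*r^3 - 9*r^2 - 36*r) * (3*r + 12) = 3*r^5 + 24*r^4 + 21*r^3 - 216*r^2 - 432*r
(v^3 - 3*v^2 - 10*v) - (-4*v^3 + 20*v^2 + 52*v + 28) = 5*v^3 - 23*v^2 - 62*v - 28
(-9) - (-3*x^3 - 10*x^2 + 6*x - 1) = 3*x^3 + 10*x^2 - 6*x - 8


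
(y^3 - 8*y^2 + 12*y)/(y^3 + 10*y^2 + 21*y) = (y^2 - 8*y + 12)/(y^2 + 10*y + 21)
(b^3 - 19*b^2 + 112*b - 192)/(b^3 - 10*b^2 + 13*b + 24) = (b - 8)/(b + 1)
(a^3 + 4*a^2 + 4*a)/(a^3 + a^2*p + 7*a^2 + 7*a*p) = (a^2 + 4*a + 4)/(a^2 + a*p + 7*a + 7*p)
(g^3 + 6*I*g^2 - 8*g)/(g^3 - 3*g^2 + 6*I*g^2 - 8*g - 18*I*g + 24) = g/(g - 3)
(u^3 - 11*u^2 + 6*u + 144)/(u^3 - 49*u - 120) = (u - 6)/(u + 5)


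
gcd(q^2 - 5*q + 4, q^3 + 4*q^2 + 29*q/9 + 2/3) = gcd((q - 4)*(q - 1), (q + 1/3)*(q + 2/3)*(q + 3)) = 1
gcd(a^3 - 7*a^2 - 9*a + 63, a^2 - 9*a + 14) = a - 7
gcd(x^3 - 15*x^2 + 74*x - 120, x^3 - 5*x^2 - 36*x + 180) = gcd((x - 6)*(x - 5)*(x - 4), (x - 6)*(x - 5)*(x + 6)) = x^2 - 11*x + 30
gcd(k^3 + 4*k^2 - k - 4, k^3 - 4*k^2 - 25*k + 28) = k^2 + 3*k - 4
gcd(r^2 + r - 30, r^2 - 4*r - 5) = r - 5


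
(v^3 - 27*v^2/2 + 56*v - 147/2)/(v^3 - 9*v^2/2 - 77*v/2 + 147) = (v - 3)/(v + 6)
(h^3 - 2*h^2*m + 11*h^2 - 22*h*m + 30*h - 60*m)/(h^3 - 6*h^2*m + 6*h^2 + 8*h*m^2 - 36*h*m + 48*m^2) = (h + 5)/(h - 4*m)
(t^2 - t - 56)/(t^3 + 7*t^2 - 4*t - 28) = (t - 8)/(t^2 - 4)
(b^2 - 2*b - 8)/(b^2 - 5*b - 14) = (b - 4)/(b - 7)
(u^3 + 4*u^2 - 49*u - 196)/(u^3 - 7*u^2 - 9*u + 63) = (u^2 + 11*u + 28)/(u^2 - 9)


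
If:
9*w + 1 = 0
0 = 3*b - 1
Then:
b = 1/3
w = -1/9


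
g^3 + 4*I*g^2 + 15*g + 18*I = (g - 3*I)*(g + I)*(g + 6*I)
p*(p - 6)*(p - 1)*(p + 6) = p^4 - p^3 - 36*p^2 + 36*p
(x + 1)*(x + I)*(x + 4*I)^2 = x^4 + x^3 + 9*I*x^3 - 24*x^2 + 9*I*x^2 - 24*x - 16*I*x - 16*I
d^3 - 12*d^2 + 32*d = d*(d - 8)*(d - 4)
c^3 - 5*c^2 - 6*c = c*(c - 6)*(c + 1)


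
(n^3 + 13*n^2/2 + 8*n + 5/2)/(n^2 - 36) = (2*n^3 + 13*n^2 + 16*n + 5)/(2*(n^2 - 36))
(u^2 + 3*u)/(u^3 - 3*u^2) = (u + 3)/(u*(u - 3))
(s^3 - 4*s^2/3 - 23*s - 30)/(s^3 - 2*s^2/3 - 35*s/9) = 3*(s^2 - 3*s - 18)/(s*(3*s - 7))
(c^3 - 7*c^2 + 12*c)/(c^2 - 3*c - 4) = c*(c - 3)/(c + 1)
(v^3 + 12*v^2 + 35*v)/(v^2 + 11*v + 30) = v*(v + 7)/(v + 6)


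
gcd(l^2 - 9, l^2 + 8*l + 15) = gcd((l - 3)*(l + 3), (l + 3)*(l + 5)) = l + 3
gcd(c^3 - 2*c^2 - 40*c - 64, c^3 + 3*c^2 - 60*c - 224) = c^2 - 4*c - 32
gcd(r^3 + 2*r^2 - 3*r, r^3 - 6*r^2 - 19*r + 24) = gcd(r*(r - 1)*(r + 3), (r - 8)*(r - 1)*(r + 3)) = r^2 + 2*r - 3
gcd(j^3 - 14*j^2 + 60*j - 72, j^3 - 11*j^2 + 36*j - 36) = j^2 - 8*j + 12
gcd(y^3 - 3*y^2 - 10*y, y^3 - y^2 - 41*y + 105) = y - 5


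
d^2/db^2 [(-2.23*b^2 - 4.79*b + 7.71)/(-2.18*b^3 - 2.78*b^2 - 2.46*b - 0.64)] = (21.195704*b^6 + 136.583976*b^5 - 337.270416*b^4 - 799.007688*b^3 - 709.600704*b^2 - 302.955144*b - 79.136344)/(10.360232*b^9 + 39.635016*b^8 + 85.616448*b^7 + 120.061064*b^6 + 119.884992*b^5 + 85.902024*b^4 + 43.826712*b^3 + 15.035136*b^2 + 3.022848*b + 0.262144)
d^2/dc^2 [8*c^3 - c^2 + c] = 48*c - 2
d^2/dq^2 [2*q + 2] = 0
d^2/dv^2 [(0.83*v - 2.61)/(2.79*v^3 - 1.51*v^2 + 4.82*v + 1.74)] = (38.764818*v^5 - 264.778254*v^4 + 157.392322*v^3 - 294.65073*v^2 + 203.0841*v - 148.910244)/(21.717639*v^9 - 35.261973*v^8 + 131.642523*v^7 - 84.647017*v^6 + 183.442758*v^5 + 47.054382*v^4 + 61.336772*v^3 + 107.5581*v^2 + 43.779096*v + 5.268024)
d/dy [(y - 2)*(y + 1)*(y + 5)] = 3*y^2 + 8*y - 7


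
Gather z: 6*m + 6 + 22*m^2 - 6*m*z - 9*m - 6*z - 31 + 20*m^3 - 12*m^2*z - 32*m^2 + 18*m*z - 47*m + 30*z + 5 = 20*m^3 - 10*m^2 - 50*m + z*(-12*m^2 + 12*m + 24) - 20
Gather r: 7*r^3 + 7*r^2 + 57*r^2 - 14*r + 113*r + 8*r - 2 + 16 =7*r^3 + 64*r^2 + 107*r + 14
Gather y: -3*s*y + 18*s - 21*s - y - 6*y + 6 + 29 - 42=-3*s + y*(-3*s - 7) - 7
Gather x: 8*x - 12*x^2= -12*x^2 + 8*x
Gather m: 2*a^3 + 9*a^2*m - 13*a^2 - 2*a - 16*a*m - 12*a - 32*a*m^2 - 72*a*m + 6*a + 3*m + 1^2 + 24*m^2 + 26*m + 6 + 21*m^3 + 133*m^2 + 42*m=2*a^3 - 13*a^2 - 8*a + 21*m^3 + m^2*(157 - 32*a) + m*(9*a^2 - 88*a + 71) + 7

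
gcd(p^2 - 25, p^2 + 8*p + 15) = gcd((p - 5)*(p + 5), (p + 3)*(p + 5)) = p + 5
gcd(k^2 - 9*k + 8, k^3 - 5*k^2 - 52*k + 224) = k - 8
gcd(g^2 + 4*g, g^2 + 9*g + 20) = g + 4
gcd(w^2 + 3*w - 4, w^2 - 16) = w + 4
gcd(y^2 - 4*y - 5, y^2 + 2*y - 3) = 1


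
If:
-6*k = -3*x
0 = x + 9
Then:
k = -9/2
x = -9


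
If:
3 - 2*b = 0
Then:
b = 3/2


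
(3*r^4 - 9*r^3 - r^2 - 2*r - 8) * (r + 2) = 3*r^5 - 3*r^4 - 19*r^3 - 4*r^2 - 12*r - 16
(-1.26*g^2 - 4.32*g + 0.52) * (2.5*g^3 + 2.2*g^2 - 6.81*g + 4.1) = -3.15*g^5 - 13.572*g^4 + 0.3766*g^3 + 25.3972*g^2 - 21.2532*g + 2.132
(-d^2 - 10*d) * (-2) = 2*d^2 + 20*d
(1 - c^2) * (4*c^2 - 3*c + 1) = -4*c^4 + 3*c^3 + 3*c^2 - 3*c + 1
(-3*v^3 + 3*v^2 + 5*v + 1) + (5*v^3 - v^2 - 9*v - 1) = 2*v^3 + 2*v^2 - 4*v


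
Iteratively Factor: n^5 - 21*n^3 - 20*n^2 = (n)*(n^4 - 21*n^2 - 20*n) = n*(n + 1)*(n^3 - n^2 - 20*n) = n*(n + 1)*(n + 4)*(n^2 - 5*n) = n*(n - 5)*(n + 1)*(n + 4)*(n)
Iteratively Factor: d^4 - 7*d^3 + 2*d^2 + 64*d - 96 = (d + 3)*(d^3 - 10*d^2 + 32*d - 32) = (d - 4)*(d + 3)*(d^2 - 6*d + 8) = (d - 4)^2*(d + 3)*(d - 2)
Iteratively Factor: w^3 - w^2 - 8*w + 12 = (w + 3)*(w^2 - 4*w + 4) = (w - 2)*(w + 3)*(w - 2)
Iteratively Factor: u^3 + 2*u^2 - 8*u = (u - 2)*(u^2 + 4*u) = u*(u - 2)*(u + 4)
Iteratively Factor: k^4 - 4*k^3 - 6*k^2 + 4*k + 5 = (k - 5)*(k^3 + k^2 - k - 1) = (k - 5)*(k - 1)*(k^2 + 2*k + 1) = (k - 5)*(k - 1)*(k + 1)*(k + 1)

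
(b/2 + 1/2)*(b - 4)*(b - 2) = b^3/2 - 5*b^2/2 + b + 4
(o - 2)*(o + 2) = o^2 - 4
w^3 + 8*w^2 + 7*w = w*(w + 1)*(w + 7)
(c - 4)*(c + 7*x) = c^2 + 7*c*x - 4*c - 28*x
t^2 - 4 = (t - 2)*(t + 2)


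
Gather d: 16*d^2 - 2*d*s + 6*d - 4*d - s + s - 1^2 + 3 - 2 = 16*d^2 + d*(2 - 2*s)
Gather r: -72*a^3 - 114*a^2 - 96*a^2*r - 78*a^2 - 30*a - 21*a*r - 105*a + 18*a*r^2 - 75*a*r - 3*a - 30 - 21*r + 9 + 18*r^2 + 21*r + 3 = -72*a^3 - 192*a^2 - 138*a + r^2*(18*a + 18) + r*(-96*a^2 - 96*a) - 18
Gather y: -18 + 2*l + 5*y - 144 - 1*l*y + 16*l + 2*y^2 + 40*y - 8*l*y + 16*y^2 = 18*l + 18*y^2 + y*(45 - 9*l) - 162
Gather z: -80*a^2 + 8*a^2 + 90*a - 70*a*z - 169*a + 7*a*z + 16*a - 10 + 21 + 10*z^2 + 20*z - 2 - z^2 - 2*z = -72*a^2 - 63*a + 9*z^2 + z*(18 - 63*a) + 9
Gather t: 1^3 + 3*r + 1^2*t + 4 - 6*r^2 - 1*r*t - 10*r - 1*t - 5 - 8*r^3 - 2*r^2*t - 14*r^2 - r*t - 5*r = -8*r^3 - 20*r^2 - 12*r + t*(-2*r^2 - 2*r)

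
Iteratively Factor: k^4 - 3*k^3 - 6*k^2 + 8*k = (k - 1)*(k^3 - 2*k^2 - 8*k) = k*(k - 1)*(k^2 - 2*k - 8) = k*(k - 4)*(k - 1)*(k + 2)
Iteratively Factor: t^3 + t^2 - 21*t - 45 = (t - 5)*(t^2 + 6*t + 9) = (t - 5)*(t + 3)*(t + 3)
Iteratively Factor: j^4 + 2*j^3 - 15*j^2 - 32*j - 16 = (j - 4)*(j^3 + 6*j^2 + 9*j + 4) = (j - 4)*(j + 1)*(j^2 + 5*j + 4) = (j - 4)*(j + 1)*(j + 4)*(j + 1)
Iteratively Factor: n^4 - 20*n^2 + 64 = (n - 4)*(n^3 + 4*n^2 - 4*n - 16) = (n - 4)*(n - 2)*(n^2 + 6*n + 8) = (n - 4)*(n - 2)*(n + 4)*(n + 2)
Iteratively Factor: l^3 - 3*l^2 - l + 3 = (l + 1)*(l^2 - 4*l + 3) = (l - 1)*(l + 1)*(l - 3)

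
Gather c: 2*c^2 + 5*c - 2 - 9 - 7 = 2*c^2 + 5*c - 18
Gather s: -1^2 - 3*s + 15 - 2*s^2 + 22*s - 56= -2*s^2 + 19*s - 42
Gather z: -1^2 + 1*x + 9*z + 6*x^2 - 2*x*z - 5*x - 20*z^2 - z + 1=6*x^2 - 4*x - 20*z^2 + z*(8 - 2*x)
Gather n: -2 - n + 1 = -n - 1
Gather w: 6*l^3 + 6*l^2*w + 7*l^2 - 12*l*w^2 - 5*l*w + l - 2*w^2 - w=6*l^3 + 7*l^2 + l + w^2*(-12*l - 2) + w*(6*l^2 - 5*l - 1)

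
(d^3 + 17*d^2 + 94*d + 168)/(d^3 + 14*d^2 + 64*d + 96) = (d + 7)/(d + 4)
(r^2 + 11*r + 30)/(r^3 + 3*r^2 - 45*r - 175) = (r + 6)/(r^2 - 2*r - 35)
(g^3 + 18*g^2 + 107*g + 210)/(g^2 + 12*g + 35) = g + 6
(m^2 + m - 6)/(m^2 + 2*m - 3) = (m - 2)/(m - 1)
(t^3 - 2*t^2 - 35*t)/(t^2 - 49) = t*(t + 5)/(t + 7)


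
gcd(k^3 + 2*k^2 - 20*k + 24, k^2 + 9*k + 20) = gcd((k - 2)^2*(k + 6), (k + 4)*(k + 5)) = 1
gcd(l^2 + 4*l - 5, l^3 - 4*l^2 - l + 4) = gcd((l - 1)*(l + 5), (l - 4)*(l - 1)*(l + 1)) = l - 1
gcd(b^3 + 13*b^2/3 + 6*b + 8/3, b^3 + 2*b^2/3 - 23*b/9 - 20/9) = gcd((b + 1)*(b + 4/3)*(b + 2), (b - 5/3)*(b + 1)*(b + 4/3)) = b^2 + 7*b/3 + 4/3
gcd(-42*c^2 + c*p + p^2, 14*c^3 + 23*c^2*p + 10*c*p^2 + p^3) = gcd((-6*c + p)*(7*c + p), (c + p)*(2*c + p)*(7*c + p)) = 7*c + p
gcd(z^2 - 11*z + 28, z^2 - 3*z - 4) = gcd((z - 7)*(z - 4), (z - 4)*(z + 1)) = z - 4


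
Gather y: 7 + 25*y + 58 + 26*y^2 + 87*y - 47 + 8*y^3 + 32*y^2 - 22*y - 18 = 8*y^3 + 58*y^2 + 90*y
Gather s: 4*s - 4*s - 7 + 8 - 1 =0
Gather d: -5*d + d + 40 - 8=32 - 4*d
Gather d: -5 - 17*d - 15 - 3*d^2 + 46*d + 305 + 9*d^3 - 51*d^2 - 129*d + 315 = 9*d^3 - 54*d^2 - 100*d + 600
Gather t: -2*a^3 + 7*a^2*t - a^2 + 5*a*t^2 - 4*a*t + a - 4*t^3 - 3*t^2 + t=-2*a^3 - a^2 + a - 4*t^3 + t^2*(5*a - 3) + t*(7*a^2 - 4*a + 1)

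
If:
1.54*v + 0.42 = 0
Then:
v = -0.27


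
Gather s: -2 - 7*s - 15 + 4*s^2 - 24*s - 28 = 4*s^2 - 31*s - 45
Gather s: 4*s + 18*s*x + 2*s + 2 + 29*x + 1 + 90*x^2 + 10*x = s*(18*x + 6) + 90*x^2 + 39*x + 3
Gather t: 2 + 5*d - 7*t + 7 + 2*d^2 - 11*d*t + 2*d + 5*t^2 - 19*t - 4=2*d^2 + 7*d + 5*t^2 + t*(-11*d - 26) + 5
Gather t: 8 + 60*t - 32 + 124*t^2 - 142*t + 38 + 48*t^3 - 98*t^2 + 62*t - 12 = 48*t^3 + 26*t^2 - 20*t + 2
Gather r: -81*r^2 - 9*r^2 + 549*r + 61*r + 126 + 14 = -90*r^2 + 610*r + 140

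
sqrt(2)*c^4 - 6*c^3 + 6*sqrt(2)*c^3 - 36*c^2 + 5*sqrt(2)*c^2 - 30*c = c*(c + 5)*(c - 3*sqrt(2))*(sqrt(2)*c + sqrt(2))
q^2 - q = q*(q - 1)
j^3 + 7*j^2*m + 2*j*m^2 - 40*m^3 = (j - 2*m)*(j + 4*m)*(j + 5*m)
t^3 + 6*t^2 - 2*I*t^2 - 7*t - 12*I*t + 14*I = (t - 1)*(t + 7)*(t - 2*I)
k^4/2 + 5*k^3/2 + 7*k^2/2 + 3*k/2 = k*(k/2 + 1/2)*(k + 1)*(k + 3)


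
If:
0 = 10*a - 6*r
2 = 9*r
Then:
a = 2/15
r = 2/9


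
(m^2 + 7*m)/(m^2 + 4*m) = (m + 7)/(m + 4)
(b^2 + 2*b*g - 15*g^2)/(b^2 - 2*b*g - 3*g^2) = (b + 5*g)/(b + g)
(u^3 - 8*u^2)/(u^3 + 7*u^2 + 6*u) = u*(u - 8)/(u^2 + 7*u + 6)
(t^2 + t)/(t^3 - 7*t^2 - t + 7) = t/(t^2 - 8*t + 7)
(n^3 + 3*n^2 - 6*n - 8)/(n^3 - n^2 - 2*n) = (n + 4)/n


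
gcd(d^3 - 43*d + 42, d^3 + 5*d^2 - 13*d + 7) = d^2 + 6*d - 7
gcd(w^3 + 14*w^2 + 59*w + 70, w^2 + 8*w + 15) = w + 5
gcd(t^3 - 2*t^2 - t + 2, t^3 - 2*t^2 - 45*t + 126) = 1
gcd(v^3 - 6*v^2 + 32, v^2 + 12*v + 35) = 1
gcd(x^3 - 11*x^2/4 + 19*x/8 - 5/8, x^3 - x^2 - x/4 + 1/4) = x^2 - 3*x/2 + 1/2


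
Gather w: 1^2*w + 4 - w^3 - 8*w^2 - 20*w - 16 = -w^3 - 8*w^2 - 19*w - 12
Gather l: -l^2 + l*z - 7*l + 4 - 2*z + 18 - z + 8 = -l^2 + l*(z - 7) - 3*z + 30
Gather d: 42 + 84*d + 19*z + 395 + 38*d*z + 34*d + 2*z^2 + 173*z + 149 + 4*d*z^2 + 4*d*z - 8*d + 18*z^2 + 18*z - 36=d*(4*z^2 + 42*z + 110) + 20*z^2 + 210*z + 550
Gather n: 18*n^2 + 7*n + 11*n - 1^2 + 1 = 18*n^2 + 18*n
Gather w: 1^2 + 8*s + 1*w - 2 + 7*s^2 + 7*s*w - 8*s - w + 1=7*s^2 + 7*s*w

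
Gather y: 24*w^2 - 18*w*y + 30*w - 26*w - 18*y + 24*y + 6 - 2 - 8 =24*w^2 + 4*w + y*(6 - 18*w) - 4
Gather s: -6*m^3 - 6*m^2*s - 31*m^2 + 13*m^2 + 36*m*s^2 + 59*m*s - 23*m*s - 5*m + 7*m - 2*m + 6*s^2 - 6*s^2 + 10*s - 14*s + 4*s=-6*m^3 - 18*m^2 + 36*m*s^2 + s*(-6*m^2 + 36*m)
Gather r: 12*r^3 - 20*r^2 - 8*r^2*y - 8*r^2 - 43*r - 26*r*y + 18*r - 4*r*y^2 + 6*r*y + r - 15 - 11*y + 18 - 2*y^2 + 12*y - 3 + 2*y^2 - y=12*r^3 + r^2*(-8*y - 28) + r*(-4*y^2 - 20*y - 24)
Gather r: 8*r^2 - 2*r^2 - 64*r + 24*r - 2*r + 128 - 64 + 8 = 6*r^2 - 42*r + 72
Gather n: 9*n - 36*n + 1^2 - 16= -27*n - 15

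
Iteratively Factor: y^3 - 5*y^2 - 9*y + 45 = (y - 3)*(y^2 - 2*y - 15) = (y - 3)*(y + 3)*(y - 5)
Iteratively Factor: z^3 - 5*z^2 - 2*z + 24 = (z + 2)*(z^2 - 7*z + 12) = (z - 3)*(z + 2)*(z - 4)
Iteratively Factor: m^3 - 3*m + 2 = (m - 1)*(m^2 + m - 2) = (m - 1)*(m + 2)*(m - 1)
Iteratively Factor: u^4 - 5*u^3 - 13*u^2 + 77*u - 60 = (u - 5)*(u^3 - 13*u + 12) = (u - 5)*(u + 4)*(u^2 - 4*u + 3) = (u - 5)*(u - 1)*(u + 4)*(u - 3)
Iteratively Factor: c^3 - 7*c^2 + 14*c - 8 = (c - 1)*(c^2 - 6*c + 8) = (c - 4)*(c - 1)*(c - 2)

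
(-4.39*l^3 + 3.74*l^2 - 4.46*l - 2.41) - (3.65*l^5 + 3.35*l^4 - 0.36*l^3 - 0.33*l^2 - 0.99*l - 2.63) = -3.65*l^5 - 3.35*l^4 - 4.03*l^3 + 4.07*l^2 - 3.47*l + 0.22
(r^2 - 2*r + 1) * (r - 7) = r^3 - 9*r^2 + 15*r - 7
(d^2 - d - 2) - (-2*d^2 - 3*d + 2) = 3*d^2 + 2*d - 4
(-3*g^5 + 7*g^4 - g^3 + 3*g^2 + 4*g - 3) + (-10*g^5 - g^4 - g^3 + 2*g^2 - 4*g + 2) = -13*g^5 + 6*g^4 - 2*g^3 + 5*g^2 - 1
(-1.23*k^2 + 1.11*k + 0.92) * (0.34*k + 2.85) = -0.4182*k^3 - 3.1281*k^2 + 3.4763*k + 2.622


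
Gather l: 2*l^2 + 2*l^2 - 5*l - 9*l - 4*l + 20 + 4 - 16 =4*l^2 - 18*l + 8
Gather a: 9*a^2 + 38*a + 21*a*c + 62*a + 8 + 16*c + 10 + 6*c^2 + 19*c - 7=9*a^2 + a*(21*c + 100) + 6*c^2 + 35*c + 11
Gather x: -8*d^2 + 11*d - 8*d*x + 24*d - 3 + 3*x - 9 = -8*d^2 + 35*d + x*(3 - 8*d) - 12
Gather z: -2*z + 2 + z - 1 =1 - z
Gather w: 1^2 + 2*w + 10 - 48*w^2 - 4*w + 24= -48*w^2 - 2*w + 35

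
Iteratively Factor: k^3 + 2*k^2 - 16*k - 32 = (k + 2)*(k^2 - 16) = (k - 4)*(k + 2)*(k + 4)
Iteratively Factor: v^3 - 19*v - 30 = (v + 2)*(v^2 - 2*v - 15) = (v - 5)*(v + 2)*(v + 3)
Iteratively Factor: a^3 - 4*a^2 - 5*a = (a + 1)*(a^2 - 5*a) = (a - 5)*(a + 1)*(a)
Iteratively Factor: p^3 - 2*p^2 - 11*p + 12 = (p - 1)*(p^2 - p - 12) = (p - 1)*(p + 3)*(p - 4)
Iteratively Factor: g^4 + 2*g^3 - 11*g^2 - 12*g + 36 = (g + 3)*(g^3 - g^2 - 8*g + 12) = (g - 2)*(g + 3)*(g^2 + g - 6) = (g - 2)*(g + 3)^2*(g - 2)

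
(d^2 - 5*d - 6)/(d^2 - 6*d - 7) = (d - 6)/(d - 7)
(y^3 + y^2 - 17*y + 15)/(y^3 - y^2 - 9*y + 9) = (y + 5)/(y + 3)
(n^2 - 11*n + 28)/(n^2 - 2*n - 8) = (n - 7)/(n + 2)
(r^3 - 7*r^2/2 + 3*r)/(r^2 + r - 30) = r*(2*r^2 - 7*r + 6)/(2*(r^2 + r - 30))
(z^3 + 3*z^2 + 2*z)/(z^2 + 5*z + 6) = z*(z + 1)/(z + 3)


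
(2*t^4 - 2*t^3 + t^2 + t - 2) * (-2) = -4*t^4 + 4*t^3 - 2*t^2 - 2*t + 4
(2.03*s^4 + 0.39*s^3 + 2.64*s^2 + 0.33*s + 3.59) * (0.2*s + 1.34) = 0.406*s^5 + 2.7982*s^4 + 1.0506*s^3 + 3.6036*s^2 + 1.1602*s + 4.8106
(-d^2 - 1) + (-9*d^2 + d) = -10*d^2 + d - 1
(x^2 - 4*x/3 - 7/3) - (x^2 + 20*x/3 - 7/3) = -8*x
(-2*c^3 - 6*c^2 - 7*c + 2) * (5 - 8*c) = 16*c^4 + 38*c^3 + 26*c^2 - 51*c + 10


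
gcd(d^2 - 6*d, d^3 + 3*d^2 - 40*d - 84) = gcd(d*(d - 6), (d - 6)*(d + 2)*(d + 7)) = d - 6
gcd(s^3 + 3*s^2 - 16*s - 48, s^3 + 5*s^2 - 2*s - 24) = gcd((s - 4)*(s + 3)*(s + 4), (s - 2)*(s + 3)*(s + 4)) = s^2 + 7*s + 12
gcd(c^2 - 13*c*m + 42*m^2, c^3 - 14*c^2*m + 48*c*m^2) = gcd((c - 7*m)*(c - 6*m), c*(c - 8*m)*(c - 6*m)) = c - 6*m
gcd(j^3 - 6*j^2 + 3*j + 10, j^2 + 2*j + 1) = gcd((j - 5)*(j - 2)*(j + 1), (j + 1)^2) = j + 1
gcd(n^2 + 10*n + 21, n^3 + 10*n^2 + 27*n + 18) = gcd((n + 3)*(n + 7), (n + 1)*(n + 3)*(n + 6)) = n + 3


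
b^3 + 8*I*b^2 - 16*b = b*(b + 4*I)^2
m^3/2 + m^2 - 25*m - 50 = (m/2 + 1)*(m - 5*sqrt(2))*(m + 5*sqrt(2))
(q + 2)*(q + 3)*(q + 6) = q^3 + 11*q^2 + 36*q + 36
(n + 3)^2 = n^2 + 6*n + 9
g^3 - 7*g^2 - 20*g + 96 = (g - 8)*(g - 3)*(g + 4)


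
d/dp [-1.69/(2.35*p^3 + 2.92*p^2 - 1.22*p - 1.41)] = (11.9145*p^2 + 9.8696*p - 2.0618)/(2.35*p^3 + 2.92*p^2 - 1.22*p - 1.41)^2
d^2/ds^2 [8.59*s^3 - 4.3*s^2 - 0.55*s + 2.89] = 51.54*s - 8.6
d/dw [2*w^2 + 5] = 4*w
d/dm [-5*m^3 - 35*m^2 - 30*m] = -15*m^2 - 70*m - 30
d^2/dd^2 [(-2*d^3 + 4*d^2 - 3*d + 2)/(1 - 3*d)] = 2*(18*d^3 - 18*d^2 + 6*d - 13)/(27*d^3 - 27*d^2 + 9*d - 1)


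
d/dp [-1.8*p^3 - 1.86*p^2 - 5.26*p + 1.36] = -5.4*p^2 - 3.72*p - 5.26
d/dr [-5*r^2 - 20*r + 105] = -10*r - 20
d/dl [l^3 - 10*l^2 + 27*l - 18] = 3*l^2 - 20*l + 27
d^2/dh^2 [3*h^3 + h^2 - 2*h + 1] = 18*h + 2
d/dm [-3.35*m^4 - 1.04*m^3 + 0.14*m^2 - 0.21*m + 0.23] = -13.4*m^3 - 3.12*m^2 + 0.28*m - 0.21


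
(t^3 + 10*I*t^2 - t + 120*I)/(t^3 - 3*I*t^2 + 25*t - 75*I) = (t + 8*I)/(t - 5*I)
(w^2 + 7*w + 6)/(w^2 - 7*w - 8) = (w + 6)/(w - 8)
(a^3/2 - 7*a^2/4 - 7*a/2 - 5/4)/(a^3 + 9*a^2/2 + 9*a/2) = (2*a^3 - 7*a^2 - 14*a - 5)/(2*a*(2*a^2 + 9*a + 9))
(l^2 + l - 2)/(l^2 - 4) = (l - 1)/(l - 2)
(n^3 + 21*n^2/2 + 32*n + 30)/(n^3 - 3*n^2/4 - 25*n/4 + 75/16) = 8*(n^2 + 8*n + 12)/(8*n^2 - 26*n + 15)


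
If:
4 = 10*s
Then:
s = 2/5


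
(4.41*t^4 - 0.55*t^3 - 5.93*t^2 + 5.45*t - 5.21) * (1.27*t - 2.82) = 5.6007*t^5 - 13.1347*t^4 - 5.9801*t^3 + 23.6441*t^2 - 21.9857*t + 14.6922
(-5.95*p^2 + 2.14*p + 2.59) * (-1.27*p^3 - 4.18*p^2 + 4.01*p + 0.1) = 7.5565*p^5 + 22.1532*p^4 - 36.094*p^3 - 2.8398*p^2 + 10.5999*p + 0.259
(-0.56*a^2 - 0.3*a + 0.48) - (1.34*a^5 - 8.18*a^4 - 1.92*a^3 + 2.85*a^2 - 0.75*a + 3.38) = -1.34*a^5 + 8.18*a^4 + 1.92*a^3 - 3.41*a^2 + 0.45*a - 2.9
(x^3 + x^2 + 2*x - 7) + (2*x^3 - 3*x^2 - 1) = 3*x^3 - 2*x^2 + 2*x - 8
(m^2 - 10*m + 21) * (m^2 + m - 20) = m^4 - 9*m^3 - 9*m^2 + 221*m - 420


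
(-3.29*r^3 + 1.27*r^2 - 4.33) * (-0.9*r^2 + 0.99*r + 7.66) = 2.961*r^5 - 4.4001*r^4 - 23.9441*r^3 + 13.6252*r^2 - 4.2867*r - 33.1678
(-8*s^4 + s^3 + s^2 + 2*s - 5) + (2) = -8*s^4 + s^3 + s^2 + 2*s - 3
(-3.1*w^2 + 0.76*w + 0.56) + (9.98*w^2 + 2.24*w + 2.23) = 6.88*w^2 + 3.0*w + 2.79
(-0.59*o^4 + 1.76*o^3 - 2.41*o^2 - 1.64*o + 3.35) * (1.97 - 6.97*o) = 4.1123*o^5 - 13.4295*o^4 + 20.2649*o^3 + 6.6831*o^2 - 26.5803*o + 6.5995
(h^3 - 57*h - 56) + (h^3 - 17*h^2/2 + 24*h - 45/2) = 2*h^3 - 17*h^2/2 - 33*h - 157/2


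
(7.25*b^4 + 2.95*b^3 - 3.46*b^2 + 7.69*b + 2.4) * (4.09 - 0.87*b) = -6.3075*b^5 + 27.086*b^4 + 15.0757*b^3 - 20.8417*b^2 + 29.3641*b + 9.816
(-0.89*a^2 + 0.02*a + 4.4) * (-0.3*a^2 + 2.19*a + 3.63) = 0.267*a^4 - 1.9551*a^3 - 4.5069*a^2 + 9.7086*a + 15.972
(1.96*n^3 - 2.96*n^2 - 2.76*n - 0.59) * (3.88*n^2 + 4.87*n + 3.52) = 7.6048*n^5 - 1.9396*n^4 - 18.2248*n^3 - 26.1496*n^2 - 12.5885*n - 2.0768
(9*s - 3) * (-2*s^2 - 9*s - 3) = -18*s^3 - 75*s^2 + 9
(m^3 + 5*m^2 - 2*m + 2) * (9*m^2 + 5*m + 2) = 9*m^5 + 50*m^4 + 9*m^3 + 18*m^2 + 6*m + 4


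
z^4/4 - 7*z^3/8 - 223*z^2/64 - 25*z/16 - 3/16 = (z/4 + 1/2)*(z - 6)*(z + 1/4)^2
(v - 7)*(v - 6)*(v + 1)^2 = v^4 - 11*v^3 + 17*v^2 + 71*v + 42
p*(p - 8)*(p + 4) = p^3 - 4*p^2 - 32*p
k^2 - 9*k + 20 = (k - 5)*(k - 4)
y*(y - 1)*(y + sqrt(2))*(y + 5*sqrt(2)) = y^4 - y^3 + 6*sqrt(2)*y^3 - 6*sqrt(2)*y^2 + 10*y^2 - 10*y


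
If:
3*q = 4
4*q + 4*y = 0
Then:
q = 4/3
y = -4/3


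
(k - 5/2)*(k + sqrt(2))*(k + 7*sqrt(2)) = k^3 - 5*k^2/2 + 8*sqrt(2)*k^2 - 20*sqrt(2)*k + 14*k - 35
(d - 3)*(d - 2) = d^2 - 5*d + 6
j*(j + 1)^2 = j^3 + 2*j^2 + j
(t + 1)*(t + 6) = t^2 + 7*t + 6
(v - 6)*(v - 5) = v^2 - 11*v + 30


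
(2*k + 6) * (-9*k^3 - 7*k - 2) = -18*k^4 - 54*k^3 - 14*k^2 - 46*k - 12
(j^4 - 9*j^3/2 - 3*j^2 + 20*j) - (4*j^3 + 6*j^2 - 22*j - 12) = j^4 - 17*j^3/2 - 9*j^2 + 42*j + 12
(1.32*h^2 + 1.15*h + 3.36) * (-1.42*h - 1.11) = -1.8744*h^3 - 3.0982*h^2 - 6.0477*h - 3.7296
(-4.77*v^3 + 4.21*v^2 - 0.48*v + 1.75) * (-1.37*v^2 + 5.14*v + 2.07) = 6.5349*v^5 - 30.2855*v^4 + 12.4231*v^3 + 3.85*v^2 + 8.0014*v + 3.6225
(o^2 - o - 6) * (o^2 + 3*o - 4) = o^4 + 2*o^3 - 13*o^2 - 14*o + 24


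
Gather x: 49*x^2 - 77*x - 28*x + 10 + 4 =49*x^2 - 105*x + 14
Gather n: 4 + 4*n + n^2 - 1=n^2 + 4*n + 3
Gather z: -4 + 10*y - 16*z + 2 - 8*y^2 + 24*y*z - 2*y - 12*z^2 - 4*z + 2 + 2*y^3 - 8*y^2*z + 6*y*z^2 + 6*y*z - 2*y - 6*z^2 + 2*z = 2*y^3 - 8*y^2 + 6*y + z^2*(6*y - 18) + z*(-8*y^2 + 30*y - 18)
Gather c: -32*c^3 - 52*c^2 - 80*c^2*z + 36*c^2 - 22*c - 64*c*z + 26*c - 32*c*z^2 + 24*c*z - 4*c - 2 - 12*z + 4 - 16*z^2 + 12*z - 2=-32*c^3 + c^2*(-80*z - 16) + c*(-32*z^2 - 40*z) - 16*z^2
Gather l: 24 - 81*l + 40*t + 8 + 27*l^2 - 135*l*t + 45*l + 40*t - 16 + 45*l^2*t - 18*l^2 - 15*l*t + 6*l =l^2*(45*t + 9) + l*(-150*t - 30) + 80*t + 16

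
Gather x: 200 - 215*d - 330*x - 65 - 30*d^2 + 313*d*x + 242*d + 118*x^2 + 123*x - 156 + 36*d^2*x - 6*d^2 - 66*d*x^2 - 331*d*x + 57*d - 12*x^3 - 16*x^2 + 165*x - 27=-36*d^2 + 84*d - 12*x^3 + x^2*(102 - 66*d) + x*(36*d^2 - 18*d - 42) - 48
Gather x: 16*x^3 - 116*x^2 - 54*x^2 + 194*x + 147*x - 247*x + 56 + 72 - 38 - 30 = 16*x^3 - 170*x^2 + 94*x + 60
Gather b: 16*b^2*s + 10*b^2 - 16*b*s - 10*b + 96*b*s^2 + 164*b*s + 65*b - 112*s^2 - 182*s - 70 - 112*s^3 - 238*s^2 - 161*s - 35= b^2*(16*s + 10) + b*(96*s^2 + 148*s + 55) - 112*s^3 - 350*s^2 - 343*s - 105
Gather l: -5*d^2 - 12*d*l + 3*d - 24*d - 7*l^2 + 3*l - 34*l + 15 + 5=-5*d^2 - 21*d - 7*l^2 + l*(-12*d - 31) + 20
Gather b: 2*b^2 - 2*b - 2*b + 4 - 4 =2*b^2 - 4*b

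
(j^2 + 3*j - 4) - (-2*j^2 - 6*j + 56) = 3*j^2 + 9*j - 60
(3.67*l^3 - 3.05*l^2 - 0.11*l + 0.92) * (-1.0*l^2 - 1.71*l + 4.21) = -3.67*l^5 - 3.2257*l^4 + 20.7762*l^3 - 13.5724*l^2 - 2.0363*l + 3.8732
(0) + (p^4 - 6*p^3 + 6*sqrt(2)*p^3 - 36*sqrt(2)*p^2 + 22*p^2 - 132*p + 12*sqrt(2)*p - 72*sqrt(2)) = p^4 - 6*p^3 + 6*sqrt(2)*p^3 - 36*sqrt(2)*p^2 + 22*p^2 - 132*p + 12*sqrt(2)*p - 72*sqrt(2)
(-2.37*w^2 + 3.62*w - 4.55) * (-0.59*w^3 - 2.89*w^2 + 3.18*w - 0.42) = 1.3983*w^5 + 4.7135*w^4 - 15.3139*w^3 + 25.6565*w^2 - 15.9894*w + 1.911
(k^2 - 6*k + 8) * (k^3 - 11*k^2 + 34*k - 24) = k^5 - 17*k^4 + 108*k^3 - 316*k^2 + 416*k - 192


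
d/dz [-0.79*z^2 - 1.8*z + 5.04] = -1.58*z - 1.8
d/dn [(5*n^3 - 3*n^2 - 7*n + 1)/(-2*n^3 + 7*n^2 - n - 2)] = (29*n^4 - 38*n^3 + 28*n^2 - 2*n + 15)/(4*n^6 - 28*n^5 + 53*n^4 - 6*n^3 - 27*n^2 + 4*n + 4)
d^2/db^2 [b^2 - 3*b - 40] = 2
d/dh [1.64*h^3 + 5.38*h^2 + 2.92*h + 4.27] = 4.92*h^2 + 10.76*h + 2.92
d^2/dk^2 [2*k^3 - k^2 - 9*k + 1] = 12*k - 2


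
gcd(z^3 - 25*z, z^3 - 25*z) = z^3 - 25*z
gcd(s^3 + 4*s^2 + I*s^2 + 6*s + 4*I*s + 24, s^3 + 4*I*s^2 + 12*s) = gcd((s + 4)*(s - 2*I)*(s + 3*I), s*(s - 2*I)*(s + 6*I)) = s - 2*I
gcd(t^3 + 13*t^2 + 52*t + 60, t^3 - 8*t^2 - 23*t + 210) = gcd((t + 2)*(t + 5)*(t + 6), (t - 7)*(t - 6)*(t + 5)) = t + 5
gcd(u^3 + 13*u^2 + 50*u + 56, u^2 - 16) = u + 4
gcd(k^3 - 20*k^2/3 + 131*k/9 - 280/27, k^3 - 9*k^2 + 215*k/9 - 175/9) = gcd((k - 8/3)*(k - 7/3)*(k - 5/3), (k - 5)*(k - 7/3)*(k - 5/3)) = k^2 - 4*k + 35/9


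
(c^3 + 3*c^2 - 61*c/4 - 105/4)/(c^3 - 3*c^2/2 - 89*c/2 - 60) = (c - 7/2)/(c - 8)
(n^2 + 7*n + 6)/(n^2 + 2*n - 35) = (n^2 + 7*n + 6)/(n^2 + 2*n - 35)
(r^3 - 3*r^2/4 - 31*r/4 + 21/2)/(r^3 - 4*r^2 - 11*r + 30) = (r - 7/4)/(r - 5)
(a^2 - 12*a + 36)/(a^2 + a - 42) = (a - 6)/(a + 7)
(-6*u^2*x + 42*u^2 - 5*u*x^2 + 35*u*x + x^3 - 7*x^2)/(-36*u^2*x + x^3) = (u*x - 7*u + x^2 - 7*x)/(x*(6*u + x))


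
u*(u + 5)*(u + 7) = u^3 + 12*u^2 + 35*u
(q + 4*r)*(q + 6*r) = q^2 + 10*q*r + 24*r^2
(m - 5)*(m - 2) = m^2 - 7*m + 10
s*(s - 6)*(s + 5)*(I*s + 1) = I*s^4 + s^3 - I*s^3 - s^2 - 30*I*s^2 - 30*s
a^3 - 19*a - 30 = (a - 5)*(a + 2)*(a + 3)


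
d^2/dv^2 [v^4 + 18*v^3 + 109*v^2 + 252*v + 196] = 12*v^2 + 108*v + 218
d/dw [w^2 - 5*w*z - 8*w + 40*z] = 2*w - 5*z - 8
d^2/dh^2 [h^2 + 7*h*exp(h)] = 7*h*exp(h) + 14*exp(h) + 2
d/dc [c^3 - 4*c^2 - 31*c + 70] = 3*c^2 - 8*c - 31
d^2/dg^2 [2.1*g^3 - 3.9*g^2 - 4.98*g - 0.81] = 12.6*g - 7.8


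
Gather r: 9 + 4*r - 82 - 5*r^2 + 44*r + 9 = -5*r^2 + 48*r - 64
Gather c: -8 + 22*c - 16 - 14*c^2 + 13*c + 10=-14*c^2 + 35*c - 14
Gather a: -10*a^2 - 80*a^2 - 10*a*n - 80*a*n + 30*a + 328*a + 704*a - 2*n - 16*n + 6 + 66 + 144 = -90*a^2 + a*(1062 - 90*n) - 18*n + 216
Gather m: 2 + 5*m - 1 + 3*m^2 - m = 3*m^2 + 4*m + 1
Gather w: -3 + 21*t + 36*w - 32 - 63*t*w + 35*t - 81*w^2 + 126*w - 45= 56*t - 81*w^2 + w*(162 - 63*t) - 80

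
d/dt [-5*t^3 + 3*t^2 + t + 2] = -15*t^2 + 6*t + 1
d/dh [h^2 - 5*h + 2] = 2*h - 5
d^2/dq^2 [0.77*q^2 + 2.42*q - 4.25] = 1.54000000000000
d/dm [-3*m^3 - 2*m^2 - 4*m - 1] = -9*m^2 - 4*m - 4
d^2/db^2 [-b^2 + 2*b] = -2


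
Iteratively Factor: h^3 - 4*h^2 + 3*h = (h)*(h^2 - 4*h + 3) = h*(h - 1)*(h - 3)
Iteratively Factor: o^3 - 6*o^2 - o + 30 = (o + 2)*(o^2 - 8*o + 15) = (o - 3)*(o + 2)*(o - 5)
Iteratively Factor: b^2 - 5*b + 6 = (b - 2)*(b - 3)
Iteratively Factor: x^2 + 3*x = (x + 3)*(x)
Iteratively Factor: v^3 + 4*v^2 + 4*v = (v + 2)*(v^2 + 2*v) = v*(v + 2)*(v + 2)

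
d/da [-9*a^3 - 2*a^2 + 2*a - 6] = -27*a^2 - 4*a + 2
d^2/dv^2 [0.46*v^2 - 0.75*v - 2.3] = 0.920000000000000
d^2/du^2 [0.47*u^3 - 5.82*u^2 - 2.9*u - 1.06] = 2.82*u - 11.64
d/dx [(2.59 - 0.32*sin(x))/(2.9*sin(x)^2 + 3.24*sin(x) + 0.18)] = (0.928*sin(x)^2 - 15.022*sin(x) - 8.4492)*cos(x)/(8.41*sin(x)^4 + 18.792*sin(x)^3 + 11.5416*sin(x)^2 + 1.1664*sin(x) + 0.0324)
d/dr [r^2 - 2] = 2*r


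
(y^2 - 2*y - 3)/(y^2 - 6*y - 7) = (y - 3)/(y - 7)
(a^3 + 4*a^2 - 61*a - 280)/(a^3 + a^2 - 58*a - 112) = (a + 5)/(a + 2)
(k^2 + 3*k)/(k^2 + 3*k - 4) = k*(k + 3)/(k^2 + 3*k - 4)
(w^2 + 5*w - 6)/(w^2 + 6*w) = (w - 1)/w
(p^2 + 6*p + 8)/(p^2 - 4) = (p + 4)/(p - 2)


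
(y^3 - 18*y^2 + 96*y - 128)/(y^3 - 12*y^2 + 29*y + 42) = (y^3 - 18*y^2 + 96*y - 128)/(y^3 - 12*y^2 + 29*y + 42)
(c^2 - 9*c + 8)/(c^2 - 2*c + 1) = (c - 8)/(c - 1)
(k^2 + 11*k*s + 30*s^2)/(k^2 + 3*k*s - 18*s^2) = (-k - 5*s)/(-k + 3*s)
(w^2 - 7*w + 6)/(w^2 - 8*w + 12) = (w - 1)/(w - 2)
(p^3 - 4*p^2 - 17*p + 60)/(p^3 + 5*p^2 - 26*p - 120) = (p - 3)/(p + 6)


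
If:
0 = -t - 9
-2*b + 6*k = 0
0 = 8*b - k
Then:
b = 0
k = 0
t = -9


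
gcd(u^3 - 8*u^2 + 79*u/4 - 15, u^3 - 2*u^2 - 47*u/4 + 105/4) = u - 5/2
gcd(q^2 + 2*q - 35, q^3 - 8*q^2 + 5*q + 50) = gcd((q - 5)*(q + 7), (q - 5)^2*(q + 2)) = q - 5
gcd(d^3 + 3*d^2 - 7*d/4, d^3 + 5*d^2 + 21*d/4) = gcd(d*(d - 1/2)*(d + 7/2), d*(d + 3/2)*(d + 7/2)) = d^2 + 7*d/2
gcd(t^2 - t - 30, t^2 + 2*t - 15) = t + 5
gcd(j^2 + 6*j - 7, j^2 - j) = j - 1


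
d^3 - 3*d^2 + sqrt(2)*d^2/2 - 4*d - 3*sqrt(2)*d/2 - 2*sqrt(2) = (d - 4)*(d + 1)*(d + sqrt(2)/2)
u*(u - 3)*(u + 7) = u^3 + 4*u^2 - 21*u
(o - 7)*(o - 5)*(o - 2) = o^3 - 14*o^2 + 59*o - 70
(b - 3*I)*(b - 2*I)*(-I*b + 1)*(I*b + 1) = b^4 - 5*I*b^3 - 5*b^2 - 5*I*b - 6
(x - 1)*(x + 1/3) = x^2 - 2*x/3 - 1/3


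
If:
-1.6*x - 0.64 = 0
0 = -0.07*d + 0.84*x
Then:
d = -4.80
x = -0.40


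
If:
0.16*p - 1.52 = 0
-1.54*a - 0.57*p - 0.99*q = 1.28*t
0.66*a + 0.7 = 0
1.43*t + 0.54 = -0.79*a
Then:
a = -1.06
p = 9.50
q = -4.09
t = 0.21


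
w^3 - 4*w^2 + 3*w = w*(w - 3)*(w - 1)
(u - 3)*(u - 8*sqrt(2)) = u^2 - 8*sqrt(2)*u - 3*u + 24*sqrt(2)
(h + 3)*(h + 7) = h^2 + 10*h + 21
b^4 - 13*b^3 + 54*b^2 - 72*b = b*(b - 6)*(b - 4)*(b - 3)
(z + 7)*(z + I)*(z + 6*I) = z^3 + 7*z^2 + 7*I*z^2 - 6*z + 49*I*z - 42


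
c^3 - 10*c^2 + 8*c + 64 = (c - 8)*(c - 4)*(c + 2)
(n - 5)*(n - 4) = n^2 - 9*n + 20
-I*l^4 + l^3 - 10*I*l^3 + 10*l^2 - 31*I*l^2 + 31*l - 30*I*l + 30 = (l + 2)*(l + 3)*(l + 5)*(-I*l + 1)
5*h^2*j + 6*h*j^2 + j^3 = j*(h + j)*(5*h + j)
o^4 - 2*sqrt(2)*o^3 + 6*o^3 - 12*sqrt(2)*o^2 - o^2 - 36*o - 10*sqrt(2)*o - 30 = (o + 1)*(o + 5)*(o - 3*sqrt(2))*(o + sqrt(2))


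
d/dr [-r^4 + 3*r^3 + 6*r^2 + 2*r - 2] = -4*r^3 + 9*r^2 + 12*r + 2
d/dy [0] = 0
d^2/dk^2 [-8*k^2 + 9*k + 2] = -16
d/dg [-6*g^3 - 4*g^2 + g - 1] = -18*g^2 - 8*g + 1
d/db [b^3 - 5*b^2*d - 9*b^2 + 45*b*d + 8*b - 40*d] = 3*b^2 - 10*b*d - 18*b + 45*d + 8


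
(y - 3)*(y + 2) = y^2 - y - 6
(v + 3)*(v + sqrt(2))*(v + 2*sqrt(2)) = v^3 + 3*v^2 + 3*sqrt(2)*v^2 + 4*v + 9*sqrt(2)*v + 12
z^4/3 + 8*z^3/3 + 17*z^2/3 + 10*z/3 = z*(z/3 + 1/3)*(z + 2)*(z + 5)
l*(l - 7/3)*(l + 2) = l^3 - l^2/3 - 14*l/3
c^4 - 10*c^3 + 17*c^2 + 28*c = c*(c - 7)*(c - 4)*(c + 1)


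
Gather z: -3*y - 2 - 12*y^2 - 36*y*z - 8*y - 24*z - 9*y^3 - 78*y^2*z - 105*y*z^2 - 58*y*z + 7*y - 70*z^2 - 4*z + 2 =-9*y^3 - 12*y^2 - 4*y + z^2*(-105*y - 70) + z*(-78*y^2 - 94*y - 28)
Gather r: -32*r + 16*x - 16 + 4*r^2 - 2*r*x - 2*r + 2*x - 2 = 4*r^2 + r*(-2*x - 34) + 18*x - 18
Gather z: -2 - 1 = -3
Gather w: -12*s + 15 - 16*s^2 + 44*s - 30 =-16*s^2 + 32*s - 15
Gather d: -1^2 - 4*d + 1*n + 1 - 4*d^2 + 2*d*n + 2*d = -4*d^2 + d*(2*n - 2) + n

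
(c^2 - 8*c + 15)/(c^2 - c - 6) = (c - 5)/(c + 2)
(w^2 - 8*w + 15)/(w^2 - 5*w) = (w - 3)/w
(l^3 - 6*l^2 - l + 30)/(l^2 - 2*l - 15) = (l^2 - l - 6)/(l + 3)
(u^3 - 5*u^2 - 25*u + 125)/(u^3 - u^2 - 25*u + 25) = (u - 5)/(u - 1)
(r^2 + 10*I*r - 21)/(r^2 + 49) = (r + 3*I)/(r - 7*I)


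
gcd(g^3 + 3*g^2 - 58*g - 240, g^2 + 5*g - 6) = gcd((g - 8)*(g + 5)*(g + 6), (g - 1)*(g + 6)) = g + 6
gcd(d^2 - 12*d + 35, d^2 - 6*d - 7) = d - 7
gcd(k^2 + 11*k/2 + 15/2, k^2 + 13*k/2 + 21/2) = k + 3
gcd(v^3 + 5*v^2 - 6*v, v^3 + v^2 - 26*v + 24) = v^2 + 5*v - 6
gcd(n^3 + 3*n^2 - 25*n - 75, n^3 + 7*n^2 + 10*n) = n + 5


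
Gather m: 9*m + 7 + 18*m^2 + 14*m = 18*m^2 + 23*m + 7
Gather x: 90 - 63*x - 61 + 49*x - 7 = 22 - 14*x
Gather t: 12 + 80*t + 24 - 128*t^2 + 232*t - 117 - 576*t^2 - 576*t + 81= -704*t^2 - 264*t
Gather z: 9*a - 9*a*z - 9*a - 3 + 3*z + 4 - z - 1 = z*(2 - 9*a)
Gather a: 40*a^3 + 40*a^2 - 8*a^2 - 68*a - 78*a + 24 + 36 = 40*a^3 + 32*a^2 - 146*a + 60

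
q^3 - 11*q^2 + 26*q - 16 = (q - 8)*(q - 2)*(q - 1)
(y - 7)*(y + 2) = y^2 - 5*y - 14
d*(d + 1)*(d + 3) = d^3 + 4*d^2 + 3*d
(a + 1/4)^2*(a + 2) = a^3 + 5*a^2/2 + 17*a/16 + 1/8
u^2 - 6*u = u*(u - 6)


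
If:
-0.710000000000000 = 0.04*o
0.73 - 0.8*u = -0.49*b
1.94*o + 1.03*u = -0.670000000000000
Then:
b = 52.03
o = -17.75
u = 32.78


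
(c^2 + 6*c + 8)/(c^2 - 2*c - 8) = (c + 4)/(c - 4)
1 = 1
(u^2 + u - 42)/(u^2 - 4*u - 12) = (u + 7)/(u + 2)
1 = 1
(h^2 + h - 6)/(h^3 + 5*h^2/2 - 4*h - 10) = 2*(h + 3)/(2*h^2 + 9*h + 10)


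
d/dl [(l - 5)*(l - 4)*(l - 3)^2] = 4*l^3 - 45*l^2 + 166*l - 201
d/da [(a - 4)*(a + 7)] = 2*a + 3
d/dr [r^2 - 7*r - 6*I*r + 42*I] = 2*r - 7 - 6*I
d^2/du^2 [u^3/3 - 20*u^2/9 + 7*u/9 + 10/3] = 2*u - 40/9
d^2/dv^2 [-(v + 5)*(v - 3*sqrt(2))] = -2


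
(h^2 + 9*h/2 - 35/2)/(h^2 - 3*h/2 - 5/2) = (h + 7)/(h + 1)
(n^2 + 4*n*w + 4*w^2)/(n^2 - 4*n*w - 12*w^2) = (-n - 2*w)/(-n + 6*w)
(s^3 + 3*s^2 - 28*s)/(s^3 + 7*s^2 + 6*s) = (s^2 + 3*s - 28)/(s^2 + 7*s + 6)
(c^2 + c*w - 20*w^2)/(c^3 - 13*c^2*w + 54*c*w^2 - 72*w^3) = (c + 5*w)/(c^2 - 9*c*w + 18*w^2)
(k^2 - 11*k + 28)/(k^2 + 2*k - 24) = (k - 7)/(k + 6)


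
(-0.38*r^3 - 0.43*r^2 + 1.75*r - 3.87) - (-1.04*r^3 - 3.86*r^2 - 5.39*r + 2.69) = 0.66*r^3 + 3.43*r^2 + 7.14*r - 6.56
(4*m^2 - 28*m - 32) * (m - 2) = 4*m^3 - 36*m^2 + 24*m + 64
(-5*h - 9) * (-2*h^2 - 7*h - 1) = 10*h^3 + 53*h^2 + 68*h + 9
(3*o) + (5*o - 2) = 8*o - 2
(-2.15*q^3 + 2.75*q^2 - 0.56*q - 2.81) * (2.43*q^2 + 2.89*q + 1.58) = -5.2245*q^5 + 0.469*q^4 + 3.1897*q^3 - 4.1017*q^2 - 9.0057*q - 4.4398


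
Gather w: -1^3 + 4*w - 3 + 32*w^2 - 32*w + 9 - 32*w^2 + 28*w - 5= 0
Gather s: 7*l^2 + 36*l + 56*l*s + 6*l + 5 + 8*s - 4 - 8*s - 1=7*l^2 + 56*l*s + 42*l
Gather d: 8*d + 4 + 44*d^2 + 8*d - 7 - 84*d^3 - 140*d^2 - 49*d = -84*d^3 - 96*d^2 - 33*d - 3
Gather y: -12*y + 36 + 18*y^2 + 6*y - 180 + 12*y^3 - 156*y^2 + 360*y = 12*y^3 - 138*y^2 + 354*y - 144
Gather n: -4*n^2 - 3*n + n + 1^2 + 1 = -4*n^2 - 2*n + 2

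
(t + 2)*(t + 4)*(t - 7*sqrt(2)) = t^3 - 7*sqrt(2)*t^2 + 6*t^2 - 42*sqrt(2)*t + 8*t - 56*sqrt(2)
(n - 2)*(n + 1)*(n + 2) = n^3 + n^2 - 4*n - 4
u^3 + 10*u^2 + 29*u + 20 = (u + 1)*(u + 4)*(u + 5)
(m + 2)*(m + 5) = m^2 + 7*m + 10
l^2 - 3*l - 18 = (l - 6)*(l + 3)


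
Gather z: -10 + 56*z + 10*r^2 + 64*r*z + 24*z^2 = 10*r^2 + 24*z^2 + z*(64*r + 56) - 10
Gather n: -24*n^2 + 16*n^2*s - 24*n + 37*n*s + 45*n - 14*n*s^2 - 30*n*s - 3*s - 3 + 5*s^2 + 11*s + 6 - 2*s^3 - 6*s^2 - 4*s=n^2*(16*s - 24) + n*(-14*s^2 + 7*s + 21) - 2*s^3 - s^2 + 4*s + 3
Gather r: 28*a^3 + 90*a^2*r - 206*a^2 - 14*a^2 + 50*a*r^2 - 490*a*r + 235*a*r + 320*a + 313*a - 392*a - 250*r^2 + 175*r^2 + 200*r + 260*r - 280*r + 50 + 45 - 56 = 28*a^3 - 220*a^2 + 241*a + r^2*(50*a - 75) + r*(90*a^2 - 255*a + 180) + 39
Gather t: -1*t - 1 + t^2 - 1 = t^2 - t - 2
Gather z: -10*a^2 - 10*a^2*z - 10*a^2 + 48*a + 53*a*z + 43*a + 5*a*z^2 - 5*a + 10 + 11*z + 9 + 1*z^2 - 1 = -20*a^2 + 86*a + z^2*(5*a + 1) + z*(-10*a^2 + 53*a + 11) + 18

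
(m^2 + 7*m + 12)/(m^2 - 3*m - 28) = (m + 3)/(m - 7)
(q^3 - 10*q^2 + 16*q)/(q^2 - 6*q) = (q^2 - 10*q + 16)/(q - 6)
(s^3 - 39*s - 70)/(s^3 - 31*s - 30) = (-s^3 + 39*s + 70)/(-s^3 + 31*s + 30)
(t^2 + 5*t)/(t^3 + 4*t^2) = (t + 5)/(t*(t + 4))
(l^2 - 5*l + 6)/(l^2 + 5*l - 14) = (l - 3)/(l + 7)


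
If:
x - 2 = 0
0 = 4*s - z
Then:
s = z/4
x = 2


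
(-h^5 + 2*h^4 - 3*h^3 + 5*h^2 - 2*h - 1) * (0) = 0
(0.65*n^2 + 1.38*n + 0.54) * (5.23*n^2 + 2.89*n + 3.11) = 3.3995*n^4 + 9.0959*n^3 + 8.8339*n^2 + 5.8524*n + 1.6794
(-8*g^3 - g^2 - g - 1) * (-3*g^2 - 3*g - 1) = 24*g^5 + 27*g^4 + 14*g^3 + 7*g^2 + 4*g + 1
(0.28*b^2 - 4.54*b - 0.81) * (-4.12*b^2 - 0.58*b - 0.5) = -1.1536*b^4 + 18.5424*b^3 + 5.8304*b^2 + 2.7398*b + 0.405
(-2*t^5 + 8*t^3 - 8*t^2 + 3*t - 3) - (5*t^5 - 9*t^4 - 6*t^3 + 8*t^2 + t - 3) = -7*t^5 + 9*t^4 + 14*t^3 - 16*t^2 + 2*t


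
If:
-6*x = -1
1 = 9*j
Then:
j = 1/9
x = 1/6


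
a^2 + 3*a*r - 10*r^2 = (a - 2*r)*(a + 5*r)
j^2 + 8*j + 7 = (j + 1)*(j + 7)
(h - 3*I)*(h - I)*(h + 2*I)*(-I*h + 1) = -I*h^4 - h^3 - 7*I*h^2 - h - 6*I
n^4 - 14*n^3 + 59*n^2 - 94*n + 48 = (n - 8)*(n - 3)*(n - 2)*(n - 1)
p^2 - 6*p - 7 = (p - 7)*(p + 1)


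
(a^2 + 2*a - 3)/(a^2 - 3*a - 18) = (a - 1)/(a - 6)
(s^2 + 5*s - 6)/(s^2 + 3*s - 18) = (s - 1)/(s - 3)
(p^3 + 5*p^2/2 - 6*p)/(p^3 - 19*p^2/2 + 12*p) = (p + 4)/(p - 8)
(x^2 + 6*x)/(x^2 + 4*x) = (x + 6)/(x + 4)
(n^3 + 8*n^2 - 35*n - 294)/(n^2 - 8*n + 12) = (n^2 + 14*n + 49)/(n - 2)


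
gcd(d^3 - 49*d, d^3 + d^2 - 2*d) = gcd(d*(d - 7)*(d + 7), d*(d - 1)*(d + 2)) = d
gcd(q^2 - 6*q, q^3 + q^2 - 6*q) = q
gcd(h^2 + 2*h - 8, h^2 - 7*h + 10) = h - 2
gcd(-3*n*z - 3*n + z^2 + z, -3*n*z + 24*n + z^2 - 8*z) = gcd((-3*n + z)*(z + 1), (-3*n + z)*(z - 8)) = -3*n + z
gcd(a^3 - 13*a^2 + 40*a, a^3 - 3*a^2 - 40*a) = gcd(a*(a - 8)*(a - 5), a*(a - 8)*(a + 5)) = a^2 - 8*a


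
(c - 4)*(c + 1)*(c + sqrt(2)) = c^3 - 3*c^2 + sqrt(2)*c^2 - 3*sqrt(2)*c - 4*c - 4*sqrt(2)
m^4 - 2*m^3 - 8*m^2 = m^2*(m - 4)*(m + 2)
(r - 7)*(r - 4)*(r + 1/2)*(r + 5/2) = r^4 - 8*r^3 - 15*r^2/4 + 281*r/4 + 35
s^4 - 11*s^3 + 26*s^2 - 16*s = s*(s - 8)*(s - 2)*(s - 1)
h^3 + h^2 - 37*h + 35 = (h - 5)*(h - 1)*(h + 7)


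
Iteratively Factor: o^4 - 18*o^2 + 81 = (o - 3)*(o^3 + 3*o^2 - 9*o - 27) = (o - 3)^2*(o^2 + 6*o + 9) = (o - 3)^2*(o + 3)*(o + 3)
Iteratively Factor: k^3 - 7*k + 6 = (k + 3)*(k^2 - 3*k + 2) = (k - 1)*(k + 3)*(k - 2)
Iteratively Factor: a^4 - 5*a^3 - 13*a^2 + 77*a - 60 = (a - 5)*(a^3 - 13*a + 12) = (a - 5)*(a + 4)*(a^2 - 4*a + 3) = (a - 5)*(a - 1)*(a + 4)*(a - 3)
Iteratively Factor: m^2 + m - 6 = (m + 3)*(m - 2)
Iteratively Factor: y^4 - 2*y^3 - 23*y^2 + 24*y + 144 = (y + 3)*(y^3 - 5*y^2 - 8*y + 48) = (y - 4)*(y + 3)*(y^2 - y - 12) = (y - 4)^2*(y + 3)*(y + 3)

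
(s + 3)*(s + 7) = s^2 + 10*s + 21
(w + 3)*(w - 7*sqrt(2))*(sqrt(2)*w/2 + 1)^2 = w^4/2 - 5*sqrt(2)*w^3/2 + 3*w^3/2 - 13*w^2 - 15*sqrt(2)*w^2/2 - 39*w - 7*sqrt(2)*w - 21*sqrt(2)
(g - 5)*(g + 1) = g^2 - 4*g - 5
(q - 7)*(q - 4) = q^2 - 11*q + 28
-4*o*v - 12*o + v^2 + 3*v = (-4*o + v)*(v + 3)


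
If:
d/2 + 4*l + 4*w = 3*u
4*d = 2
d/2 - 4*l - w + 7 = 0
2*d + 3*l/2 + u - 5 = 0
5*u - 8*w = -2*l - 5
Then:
No Solution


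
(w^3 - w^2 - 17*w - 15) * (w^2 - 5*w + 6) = w^5 - 6*w^4 - 6*w^3 + 64*w^2 - 27*w - 90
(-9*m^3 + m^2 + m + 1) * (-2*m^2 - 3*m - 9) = 18*m^5 + 25*m^4 + 76*m^3 - 14*m^2 - 12*m - 9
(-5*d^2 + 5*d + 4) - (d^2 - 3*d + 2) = -6*d^2 + 8*d + 2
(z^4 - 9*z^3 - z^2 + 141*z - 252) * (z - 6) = z^5 - 15*z^4 + 53*z^3 + 147*z^2 - 1098*z + 1512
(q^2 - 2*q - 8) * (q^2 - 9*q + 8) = q^4 - 11*q^3 + 18*q^2 + 56*q - 64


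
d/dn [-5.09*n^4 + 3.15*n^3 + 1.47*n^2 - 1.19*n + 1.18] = -20.36*n^3 + 9.45*n^2 + 2.94*n - 1.19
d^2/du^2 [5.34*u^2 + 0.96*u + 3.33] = 10.6800000000000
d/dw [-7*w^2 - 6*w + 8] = -14*w - 6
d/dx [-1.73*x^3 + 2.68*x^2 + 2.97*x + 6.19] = -5.19*x^2 + 5.36*x + 2.97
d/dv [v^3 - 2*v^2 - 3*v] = 3*v^2 - 4*v - 3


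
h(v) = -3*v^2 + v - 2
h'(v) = 1 - 6*v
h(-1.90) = -14.73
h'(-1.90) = 12.40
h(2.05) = -12.56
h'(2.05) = -11.30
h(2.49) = -18.11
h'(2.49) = -13.94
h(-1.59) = -11.17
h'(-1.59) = 10.54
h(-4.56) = -68.94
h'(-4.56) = 28.36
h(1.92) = -11.14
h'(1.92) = -10.52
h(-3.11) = -34.13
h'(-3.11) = 19.66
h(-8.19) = -211.42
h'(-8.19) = 50.14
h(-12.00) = -446.00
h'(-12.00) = 73.00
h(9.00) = -236.00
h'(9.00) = -53.00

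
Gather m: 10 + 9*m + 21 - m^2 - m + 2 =-m^2 + 8*m + 33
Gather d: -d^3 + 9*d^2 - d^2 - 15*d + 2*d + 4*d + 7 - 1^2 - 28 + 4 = -d^3 + 8*d^2 - 9*d - 18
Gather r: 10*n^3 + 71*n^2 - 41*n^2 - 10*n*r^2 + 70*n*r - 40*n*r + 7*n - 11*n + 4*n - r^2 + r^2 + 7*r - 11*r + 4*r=10*n^3 + 30*n^2 - 10*n*r^2 + 30*n*r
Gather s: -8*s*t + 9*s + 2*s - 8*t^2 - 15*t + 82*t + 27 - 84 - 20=s*(11 - 8*t) - 8*t^2 + 67*t - 77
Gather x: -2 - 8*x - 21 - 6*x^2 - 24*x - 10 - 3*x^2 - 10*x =-9*x^2 - 42*x - 33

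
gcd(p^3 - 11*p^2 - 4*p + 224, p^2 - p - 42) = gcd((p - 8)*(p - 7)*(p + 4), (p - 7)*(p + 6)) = p - 7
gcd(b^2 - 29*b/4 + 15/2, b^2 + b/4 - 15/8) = b - 5/4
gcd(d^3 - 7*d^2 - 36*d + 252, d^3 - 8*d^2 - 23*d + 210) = d^2 - 13*d + 42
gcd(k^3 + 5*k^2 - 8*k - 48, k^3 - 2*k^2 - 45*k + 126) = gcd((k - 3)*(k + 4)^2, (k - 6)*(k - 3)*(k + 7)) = k - 3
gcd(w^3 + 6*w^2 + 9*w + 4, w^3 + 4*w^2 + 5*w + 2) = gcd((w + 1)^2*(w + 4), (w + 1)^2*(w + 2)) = w^2 + 2*w + 1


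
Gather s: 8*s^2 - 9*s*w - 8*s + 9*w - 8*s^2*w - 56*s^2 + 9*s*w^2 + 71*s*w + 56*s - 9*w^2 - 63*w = s^2*(-8*w - 48) + s*(9*w^2 + 62*w + 48) - 9*w^2 - 54*w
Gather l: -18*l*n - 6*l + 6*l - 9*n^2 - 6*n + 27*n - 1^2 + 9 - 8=-18*l*n - 9*n^2 + 21*n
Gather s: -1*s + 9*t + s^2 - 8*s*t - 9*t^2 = s^2 + s*(-8*t - 1) - 9*t^2 + 9*t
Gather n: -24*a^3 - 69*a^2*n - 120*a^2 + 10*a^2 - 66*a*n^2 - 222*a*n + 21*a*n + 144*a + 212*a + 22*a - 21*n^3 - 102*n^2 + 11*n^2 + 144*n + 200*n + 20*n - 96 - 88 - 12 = -24*a^3 - 110*a^2 + 378*a - 21*n^3 + n^2*(-66*a - 91) + n*(-69*a^2 - 201*a + 364) - 196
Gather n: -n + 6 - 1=5 - n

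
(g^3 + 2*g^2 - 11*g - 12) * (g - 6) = g^4 - 4*g^3 - 23*g^2 + 54*g + 72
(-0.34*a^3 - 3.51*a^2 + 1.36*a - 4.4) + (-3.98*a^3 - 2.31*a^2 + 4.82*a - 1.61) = -4.32*a^3 - 5.82*a^2 + 6.18*a - 6.01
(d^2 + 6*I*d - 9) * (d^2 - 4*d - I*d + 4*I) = d^4 - 4*d^3 + 5*I*d^3 - 3*d^2 - 20*I*d^2 + 12*d + 9*I*d - 36*I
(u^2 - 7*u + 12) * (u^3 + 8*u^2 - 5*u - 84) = u^5 + u^4 - 49*u^3 + 47*u^2 + 528*u - 1008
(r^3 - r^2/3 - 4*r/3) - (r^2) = r^3 - 4*r^2/3 - 4*r/3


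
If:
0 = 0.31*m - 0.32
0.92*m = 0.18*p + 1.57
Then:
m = 1.03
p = -3.45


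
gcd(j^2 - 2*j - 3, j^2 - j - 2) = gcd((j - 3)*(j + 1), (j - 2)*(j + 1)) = j + 1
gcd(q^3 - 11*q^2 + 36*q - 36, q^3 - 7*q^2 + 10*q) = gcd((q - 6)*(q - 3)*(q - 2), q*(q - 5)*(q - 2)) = q - 2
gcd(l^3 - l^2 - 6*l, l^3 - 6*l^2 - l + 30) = l^2 - l - 6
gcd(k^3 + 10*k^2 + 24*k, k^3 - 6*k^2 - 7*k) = k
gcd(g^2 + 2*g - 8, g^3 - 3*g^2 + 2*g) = g - 2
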